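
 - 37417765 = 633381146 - 670798911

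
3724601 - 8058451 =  - 4333850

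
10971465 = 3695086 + 7276379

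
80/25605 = 16/5121 = 0.00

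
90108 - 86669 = 3439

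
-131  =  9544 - 9675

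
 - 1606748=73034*( - 22)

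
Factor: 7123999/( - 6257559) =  - 3^( - 1)*7^(-1 ) * 11^(-1)*103^ (-1)*263^( - 1)*431^1 * 16529^1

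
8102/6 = 4051/3 =1350.33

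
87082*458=39883556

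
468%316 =152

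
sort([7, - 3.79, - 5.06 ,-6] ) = [ - 6, - 5.06,  -  3.79  ,  7] 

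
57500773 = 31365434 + 26135339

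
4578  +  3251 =7829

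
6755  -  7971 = - 1216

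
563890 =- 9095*(  -  62)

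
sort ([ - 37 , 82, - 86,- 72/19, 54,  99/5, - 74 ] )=[ - 86, -74, - 37,  -  72/19 , 99/5 , 54,82] 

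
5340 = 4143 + 1197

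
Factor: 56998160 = 2^4*5^1*712477^1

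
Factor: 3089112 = 2^3*3^1*13^1*9901^1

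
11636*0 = 0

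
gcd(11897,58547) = 1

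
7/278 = 7/278 = 0.03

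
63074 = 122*517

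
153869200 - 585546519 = - 431677319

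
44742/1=44742= 44742.00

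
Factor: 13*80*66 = 2^5*3^1 * 5^1*11^1*13^1 = 68640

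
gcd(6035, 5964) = 71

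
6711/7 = 6711/7 = 958.71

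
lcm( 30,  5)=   30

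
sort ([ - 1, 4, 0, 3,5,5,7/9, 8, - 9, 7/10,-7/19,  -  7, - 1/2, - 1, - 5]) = [ - 9,- 7,-5,  -  1, - 1,-1/2,-7/19, 0, 7/10, 7/9, 3, 4, 5,5, 8 ] 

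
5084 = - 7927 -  - 13011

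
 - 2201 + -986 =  - 3187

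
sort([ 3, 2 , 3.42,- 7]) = [ - 7, 2, 3, 3.42] 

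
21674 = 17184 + 4490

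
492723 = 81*6083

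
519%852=519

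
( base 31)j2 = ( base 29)KB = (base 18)1ef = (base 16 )24F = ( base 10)591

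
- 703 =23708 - 24411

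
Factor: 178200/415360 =405/944= 2^(  -  4) *3^4* 5^1  *59^(-1 ) 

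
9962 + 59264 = 69226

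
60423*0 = 0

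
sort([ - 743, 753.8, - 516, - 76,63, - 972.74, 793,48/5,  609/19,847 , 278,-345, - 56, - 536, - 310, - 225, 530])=[-972.74, - 743, - 536,-516,-345, - 310, - 225, - 76 , - 56,48/5,609/19,63 , 278,530,753.8,793, 847 ]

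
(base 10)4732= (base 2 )1001001111100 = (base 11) 3612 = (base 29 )5I5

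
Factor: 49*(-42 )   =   - 2058 = -2^1*3^1*7^3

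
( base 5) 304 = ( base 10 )79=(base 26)31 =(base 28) 2N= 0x4F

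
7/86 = 7/86=0.08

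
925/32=925/32 = 28.91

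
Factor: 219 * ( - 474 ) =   -  103806= -2^1*3^2*73^1*79^1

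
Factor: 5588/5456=127/124 = 2^(-2)*31^ ( - 1)*127^1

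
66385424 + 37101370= 103486794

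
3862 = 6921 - 3059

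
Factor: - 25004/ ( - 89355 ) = 3572/12765  =  2^2*3^( - 1 )*5^( - 1 )* 19^1* 23^( - 1 ) * 37^( - 1)*47^1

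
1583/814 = 1 + 769/814  =  1.94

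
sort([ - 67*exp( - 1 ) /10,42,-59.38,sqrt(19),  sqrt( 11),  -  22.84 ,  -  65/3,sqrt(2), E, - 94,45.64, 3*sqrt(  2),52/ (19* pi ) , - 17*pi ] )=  [ - 94, -59.38,  -  17*pi,  -  22.84, - 65/3, - 67*exp( -1)/10,52/( 19*pi) , sqrt( 2 ) , E,sqrt( 11),3*sqrt( 2) , sqrt(19 ),42,45.64 ]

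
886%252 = 130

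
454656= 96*4736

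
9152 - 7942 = 1210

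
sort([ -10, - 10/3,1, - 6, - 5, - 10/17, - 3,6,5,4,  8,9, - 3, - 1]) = [ - 10 , - 6, - 5, - 10/3, - 3, - 3, - 1, - 10/17, 1,4 , 5,6, 8,9 ]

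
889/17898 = 889/17898 = 0.05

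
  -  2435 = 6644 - 9079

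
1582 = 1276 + 306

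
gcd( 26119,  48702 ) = 1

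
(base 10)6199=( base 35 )524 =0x1837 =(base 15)1C84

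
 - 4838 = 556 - 5394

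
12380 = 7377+5003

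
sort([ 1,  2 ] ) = [ 1 , 2 ]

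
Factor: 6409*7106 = 2^1*11^1*13^1 * 17^2 * 19^1* 29^1 = 45542354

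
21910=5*4382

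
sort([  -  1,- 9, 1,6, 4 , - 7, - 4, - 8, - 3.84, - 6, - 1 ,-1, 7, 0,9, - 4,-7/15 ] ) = [ - 9 , - 8, -7, - 6, - 4, -4, - 3.84,-1, - 1, - 1, - 7/15,0,1, 4,6, 7, 9 ]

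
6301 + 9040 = 15341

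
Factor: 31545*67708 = 2^2*  3^2*5^1*701^1*16927^1 = 2135848860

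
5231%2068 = 1095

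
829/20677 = 829/20677 = 0.04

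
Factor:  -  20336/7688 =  - 82/31 = - 2^1 * 31^( - 1)*41^1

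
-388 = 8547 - 8935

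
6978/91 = 76 + 62/91 =76.68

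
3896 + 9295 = 13191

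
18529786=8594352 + 9935434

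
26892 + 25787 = 52679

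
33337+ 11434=44771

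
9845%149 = 11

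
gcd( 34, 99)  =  1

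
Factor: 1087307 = 13^1*83639^1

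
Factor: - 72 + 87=3^1*5^1  =  15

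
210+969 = 1179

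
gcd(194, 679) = 97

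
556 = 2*278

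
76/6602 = 38/3301  =  0.01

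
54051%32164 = 21887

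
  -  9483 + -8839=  - 18322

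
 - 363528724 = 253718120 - 617246844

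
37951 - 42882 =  - 4931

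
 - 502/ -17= 502/17=29.53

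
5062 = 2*2531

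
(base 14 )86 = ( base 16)76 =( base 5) 433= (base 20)5i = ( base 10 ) 118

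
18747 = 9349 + 9398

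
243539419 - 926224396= - 682684977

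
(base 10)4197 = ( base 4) 1001211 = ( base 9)5673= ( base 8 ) 10145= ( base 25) 6HM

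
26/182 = 1/7 = 0.14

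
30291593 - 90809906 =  - 60518313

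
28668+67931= 96599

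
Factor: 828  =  2^2*3^2*23^1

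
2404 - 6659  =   - 4255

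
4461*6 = 26766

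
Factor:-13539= - 3^1 * 4513^1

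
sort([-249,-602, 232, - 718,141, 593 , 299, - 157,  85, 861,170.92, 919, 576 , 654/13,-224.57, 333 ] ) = [ -718,-602  , - 249, - 224.57,- 157,654/13, 85, 141,170.92, 232, 299,333,  576, 593 , 861, 919]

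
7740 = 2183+5557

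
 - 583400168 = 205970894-789371062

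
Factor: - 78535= - 5^1*113^1*139^1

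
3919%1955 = 9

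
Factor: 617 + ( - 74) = 543 = 3^1 * 181^1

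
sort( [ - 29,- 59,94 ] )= [ - 59, - 29,94] 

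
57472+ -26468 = 31004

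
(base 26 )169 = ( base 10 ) 841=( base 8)1511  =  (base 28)121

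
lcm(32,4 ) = 32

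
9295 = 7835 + 1460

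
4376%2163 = 50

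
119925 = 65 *1845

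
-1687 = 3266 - 4953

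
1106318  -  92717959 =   -  91611641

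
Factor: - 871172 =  - 2^2 * 217793^1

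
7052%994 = 94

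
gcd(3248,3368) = 8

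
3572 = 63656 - 60084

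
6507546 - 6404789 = 102757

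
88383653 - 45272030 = 43111623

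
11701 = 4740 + 6961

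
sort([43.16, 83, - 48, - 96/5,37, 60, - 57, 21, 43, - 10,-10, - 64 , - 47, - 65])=[ - 65, - 64,  -  57  , - 48, - 47, -96/5,- 10,-10, 21,  37,43 , 43.16,  60, 83 ]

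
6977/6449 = 1+528/6449= 1.08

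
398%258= 140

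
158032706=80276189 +77756517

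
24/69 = 8/23= 0.35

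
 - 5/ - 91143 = 5/91143 = 0.00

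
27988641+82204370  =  110193011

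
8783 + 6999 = 15782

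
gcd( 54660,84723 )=2733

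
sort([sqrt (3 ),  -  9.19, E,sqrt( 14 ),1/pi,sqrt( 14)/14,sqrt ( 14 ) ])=[-9.19 , sqrt( 14 )/14,1/pi,sqrt (3),E,sqrt(14),sqrt( 14)]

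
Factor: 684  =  2^2* 3^2*19^1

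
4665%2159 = 347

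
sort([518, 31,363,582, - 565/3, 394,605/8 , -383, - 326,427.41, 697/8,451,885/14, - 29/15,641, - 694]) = [ - 694, - 383, - 326,-565/3,-29/15,31,  885/14, 605/8 , 697/8,  363 , 394,427.41, 451,518,582 , 641] 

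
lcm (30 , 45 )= 90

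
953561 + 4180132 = 5133693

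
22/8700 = 11/4350= 0.00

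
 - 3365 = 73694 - 77059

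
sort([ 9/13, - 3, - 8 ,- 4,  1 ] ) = [  -  8, - 4, - 3,9/13, 1 ]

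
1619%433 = 320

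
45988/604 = 76 + 21/151 = 76.14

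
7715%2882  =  1951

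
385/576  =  385/576 = 0.67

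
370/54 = 185/27 = 6.85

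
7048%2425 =2198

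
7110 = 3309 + 3801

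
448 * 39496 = 17694208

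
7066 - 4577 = 2489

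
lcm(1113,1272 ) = 8904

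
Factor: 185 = 5^1*37^1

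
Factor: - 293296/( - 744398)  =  2^3*23^1*467^( - 1) =184/467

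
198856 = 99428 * 2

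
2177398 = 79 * 27562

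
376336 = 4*94084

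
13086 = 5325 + 7761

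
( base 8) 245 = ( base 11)140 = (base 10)165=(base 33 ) 50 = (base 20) 85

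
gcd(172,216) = 4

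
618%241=136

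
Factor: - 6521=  - 6521^1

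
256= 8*32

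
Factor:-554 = -2^1 * 277^1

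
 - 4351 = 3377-7728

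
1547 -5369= - 3822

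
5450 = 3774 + 1676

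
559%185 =4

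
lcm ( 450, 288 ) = 7200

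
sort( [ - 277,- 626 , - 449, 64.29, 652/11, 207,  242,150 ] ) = [ - 626, - 449,-277,  652/11 , 64.29 , 150,207 , 242]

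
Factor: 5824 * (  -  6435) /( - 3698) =18738720/1849 = 2^5*3^2*5^1*7^1*11^1*13^2*43^( - 2 )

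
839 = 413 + 426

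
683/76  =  683/76=8.99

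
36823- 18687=18136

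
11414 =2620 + 8794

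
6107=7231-1124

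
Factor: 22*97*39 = 2^1*3^1*11^1*13^1 *97^1 = 83226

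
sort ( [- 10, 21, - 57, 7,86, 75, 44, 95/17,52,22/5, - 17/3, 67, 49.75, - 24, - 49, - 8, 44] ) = [ - 57, - 49, - 24, - 10, - 8,  -  17/3, 22/5, 95/17,7, 21, 44 , 44, 49.75,52, 67, 75 , 86] 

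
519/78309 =173/26103  =  0.01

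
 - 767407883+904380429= 136972546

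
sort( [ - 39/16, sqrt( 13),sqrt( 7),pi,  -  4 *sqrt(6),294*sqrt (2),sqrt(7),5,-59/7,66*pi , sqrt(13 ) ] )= [-4*sqrt(6 ), - 59/7, - 39/16 , sqrt ( 7),sqrt(7),pi,sqrt(13), sqrt( 13 ),  5,66*pi,294*sqrt ( 2 )]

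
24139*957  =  23101023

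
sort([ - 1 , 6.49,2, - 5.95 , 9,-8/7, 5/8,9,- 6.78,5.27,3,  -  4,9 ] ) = [  -  6.78, - 5.95, - 4 ,-8/7, - 1,  5/8, 2, 3,5.27, 6.49,  9, 9, 9]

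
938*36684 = 34409592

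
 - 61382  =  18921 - 80303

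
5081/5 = 5081/5 = 1016.20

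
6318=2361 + 3957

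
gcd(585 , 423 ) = 9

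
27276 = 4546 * 6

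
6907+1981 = 8888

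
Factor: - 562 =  - 2^1*281^1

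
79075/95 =832 + 7/19 = 832.37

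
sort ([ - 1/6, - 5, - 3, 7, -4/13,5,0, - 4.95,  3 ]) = [ - 5,-4.95, - 3,-4/13 , - 1/6,0,  3,5,7 ]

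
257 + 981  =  1238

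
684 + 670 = 1354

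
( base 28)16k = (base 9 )1300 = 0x3CC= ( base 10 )972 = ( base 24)1gc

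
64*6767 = 433088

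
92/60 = 1 + 8/15 = 1.53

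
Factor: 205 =5^1*41^1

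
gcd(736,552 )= 184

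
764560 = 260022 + 504538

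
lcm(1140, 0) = 0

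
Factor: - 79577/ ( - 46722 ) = 2^(  -  1 )*3^( - 1 )*13^( -1 ) * 17^1*31^1 * 151^1 * 599^(  -  1)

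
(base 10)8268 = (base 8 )20114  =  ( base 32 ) 82C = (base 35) 6q8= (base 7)33051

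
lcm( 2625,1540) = 115500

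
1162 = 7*166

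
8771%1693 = 306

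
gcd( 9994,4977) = 1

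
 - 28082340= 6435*(-4364) 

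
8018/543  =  8018/543 =14.77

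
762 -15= 747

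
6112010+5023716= 11135726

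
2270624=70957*32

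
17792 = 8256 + 9536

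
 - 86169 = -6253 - 79916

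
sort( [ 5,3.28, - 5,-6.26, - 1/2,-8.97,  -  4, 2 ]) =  [-8.97,-6.26, - 5,- 4, - 1/2, 2,3.28 , 5]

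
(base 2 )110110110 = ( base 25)HD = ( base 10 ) 438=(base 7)1164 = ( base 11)369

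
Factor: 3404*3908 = 2^4 *23^1*37^1*977^1=   13302832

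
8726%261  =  113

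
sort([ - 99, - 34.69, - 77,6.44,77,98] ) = [ - 99, - 77, - 34.69,  6.44, 77 , 98 ] 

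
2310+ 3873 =6183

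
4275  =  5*855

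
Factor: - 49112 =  - 2^3*7^1*877^1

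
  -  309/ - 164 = 309/164 = 1.88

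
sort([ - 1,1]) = [-1,1]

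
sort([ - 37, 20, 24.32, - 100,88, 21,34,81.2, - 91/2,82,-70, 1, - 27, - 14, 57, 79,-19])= [ - 100, - 70,  -  91/2,-37, - 27, - 19 , - 14,1,20,21,24.32 , 34,57, 79,81.2,82, 88 ] 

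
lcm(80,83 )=6640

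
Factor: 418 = 2^1 *11^1*19^1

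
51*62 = 3162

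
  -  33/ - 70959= 11/23653=0.00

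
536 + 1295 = 1831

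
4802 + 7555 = 12357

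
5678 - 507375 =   -  501697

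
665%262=141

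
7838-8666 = -828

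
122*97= 11834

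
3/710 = 3/710 = 0.00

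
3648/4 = 912 = 912.00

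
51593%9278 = 5203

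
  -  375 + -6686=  - 7061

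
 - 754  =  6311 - 7065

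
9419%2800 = 1019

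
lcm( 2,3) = 6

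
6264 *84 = 526176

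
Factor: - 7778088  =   - 2^3*3^2* 59^1 * 1831^1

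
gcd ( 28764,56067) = 3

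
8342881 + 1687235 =10030116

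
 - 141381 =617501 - 758882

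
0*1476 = 0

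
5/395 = 1/79 = 0.01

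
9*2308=20772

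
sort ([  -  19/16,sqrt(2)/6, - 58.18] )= [ - 58.18, - 19/16,sqrt(2 )/6]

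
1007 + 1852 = 2859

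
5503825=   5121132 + 382693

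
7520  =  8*940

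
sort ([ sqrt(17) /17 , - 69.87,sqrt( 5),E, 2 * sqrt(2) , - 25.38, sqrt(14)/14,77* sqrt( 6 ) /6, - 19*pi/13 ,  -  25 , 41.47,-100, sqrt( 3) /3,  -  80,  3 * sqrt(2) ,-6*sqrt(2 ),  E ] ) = [-100, - 80, - 69.87,-25.38,-25,-6*sqrt( 2 ),-19* pi/13,sqrt(17)/17, sqrt(14)/14,sqrt(3 )/3, sqrt(5),E,E, 2*sqrt(2),3 * sqrt(2),77*sqrt(6)/6, 41.47]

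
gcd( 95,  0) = 95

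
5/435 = 1/87 = 0.01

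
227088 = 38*5976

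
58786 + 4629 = 63415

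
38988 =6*6498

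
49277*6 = 295662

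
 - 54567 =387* (-141) 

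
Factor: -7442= - 2^1*61^2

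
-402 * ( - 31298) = 12581796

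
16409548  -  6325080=10084468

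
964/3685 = 964/3685 = 0.26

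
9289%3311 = 2667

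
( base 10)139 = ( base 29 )4n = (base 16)8b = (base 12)B7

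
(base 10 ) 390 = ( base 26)f0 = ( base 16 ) 186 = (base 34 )BG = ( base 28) dq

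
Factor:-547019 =-11^1*223^2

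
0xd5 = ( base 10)213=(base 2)11010101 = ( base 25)8d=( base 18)BF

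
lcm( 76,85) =6460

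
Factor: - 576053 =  - 37^1*15569^1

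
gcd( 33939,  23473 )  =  1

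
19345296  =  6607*2928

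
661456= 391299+270157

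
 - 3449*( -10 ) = 34490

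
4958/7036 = 2479/3518 = 0.70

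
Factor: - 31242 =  - 2^1*3^1*41^1*127^1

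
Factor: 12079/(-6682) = -47/26= -2^ (  -  1)*13^( - 1)*47^1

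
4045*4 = 16180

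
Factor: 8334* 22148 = 2^3*3^2*7^2* 113^1*463^1 = 184581432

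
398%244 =154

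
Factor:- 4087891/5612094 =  - 2^( - 1 )*3^( - 2 ) * 73^( - 1)*4271^( - 1)*4087891^1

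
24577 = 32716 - 8139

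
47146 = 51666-4520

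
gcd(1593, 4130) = 59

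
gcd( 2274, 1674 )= 6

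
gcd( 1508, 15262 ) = 26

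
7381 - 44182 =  - 36801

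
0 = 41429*0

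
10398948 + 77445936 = 87844884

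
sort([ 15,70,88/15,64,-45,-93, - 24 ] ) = [-93,-45, - 24, 88/15,15, 64,70 ] 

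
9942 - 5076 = 4866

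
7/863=7/863 = 0.01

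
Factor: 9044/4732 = 323/169= 13^(-2) * 17^1*19^1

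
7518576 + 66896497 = 74415073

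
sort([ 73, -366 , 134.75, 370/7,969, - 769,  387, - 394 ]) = [ - 769, - 394, - 366,370/7,  73, 134.75,  387, 969 ]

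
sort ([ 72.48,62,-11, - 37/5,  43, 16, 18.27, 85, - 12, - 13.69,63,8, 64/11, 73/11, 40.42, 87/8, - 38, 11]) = [ - 38, - 13.69, - 12,  -  11, - 37/5,64/11, 73/11 , 8,87/8,11, 16, 18.27, 40.42 , 43,62, 63,72.48,  85 ] 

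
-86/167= -1+81/167 = -0.51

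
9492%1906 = 1868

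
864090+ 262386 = 1126476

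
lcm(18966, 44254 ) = 132762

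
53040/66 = 803 + 7/11 = 803.64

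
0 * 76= 0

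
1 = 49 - 48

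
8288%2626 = 410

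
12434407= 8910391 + 3524016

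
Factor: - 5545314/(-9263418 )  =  3^2*47^( - 1)*103^1 * 107^(  -  1)*307^(-1 )*997^1 = 924219/1543903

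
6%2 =0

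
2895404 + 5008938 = 7904342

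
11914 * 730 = 8697220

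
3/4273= 3/4273 = 0.00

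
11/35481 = 11/35481 = 0.00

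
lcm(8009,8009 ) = 8009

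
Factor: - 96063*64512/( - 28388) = 2^8*3^3*7^1*11^1*41^1*47^ (-1)*71^1*151^( - 1 )=1549304064/7097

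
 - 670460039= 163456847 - 833916886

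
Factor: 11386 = 2^1 * 5693^1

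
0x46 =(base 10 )70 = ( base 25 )2K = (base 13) 55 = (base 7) 130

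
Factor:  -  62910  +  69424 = 6514  =  2^1*3257^1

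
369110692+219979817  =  589090509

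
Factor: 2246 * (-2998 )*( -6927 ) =2^2*3^1*1123^1*1499^1*2309^1 = 46643009916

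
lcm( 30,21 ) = 210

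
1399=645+754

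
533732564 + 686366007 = 1220098571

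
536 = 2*268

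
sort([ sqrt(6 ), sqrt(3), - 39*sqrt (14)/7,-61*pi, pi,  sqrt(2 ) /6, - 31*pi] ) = [ - 61*pi, - 31*pi,-39*sqrt(14)/7 , sqrt( 2 )/6, sqrt( 3 ), sqrt ( 6), pi] 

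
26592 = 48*554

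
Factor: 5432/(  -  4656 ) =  - 7/6 = - 2^( - 1) * 3^( - 1)*7^1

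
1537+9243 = 10780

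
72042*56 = 4034352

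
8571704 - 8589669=  -  17965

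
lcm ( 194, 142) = 13774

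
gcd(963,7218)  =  9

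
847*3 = 2541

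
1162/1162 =1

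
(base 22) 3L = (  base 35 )2h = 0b1010111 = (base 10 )87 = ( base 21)43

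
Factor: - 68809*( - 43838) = 3016448942= 2^1*13^1*23^1*67^1*79^1*953^1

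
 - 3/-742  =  3/742 = 0.00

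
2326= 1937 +389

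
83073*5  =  415365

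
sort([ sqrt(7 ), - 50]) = [ - 50,sqrt(7 )]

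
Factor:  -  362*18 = - 2^2*3^2*181^1 = - 6516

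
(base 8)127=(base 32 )2n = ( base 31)2P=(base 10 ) 87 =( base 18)4f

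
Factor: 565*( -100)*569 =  - 2^2*5^3*113^1* 569^1 = - 32148500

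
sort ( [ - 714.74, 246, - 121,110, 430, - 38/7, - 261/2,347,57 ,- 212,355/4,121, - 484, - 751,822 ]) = [- 751, - 714.74, - 484, - 212,-261/2, - 121 , - 38/7, 57,  355/4,110, 121,246, 347, 430, 822] 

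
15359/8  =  1919  +  7/8 = 1919.88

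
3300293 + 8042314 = 11342607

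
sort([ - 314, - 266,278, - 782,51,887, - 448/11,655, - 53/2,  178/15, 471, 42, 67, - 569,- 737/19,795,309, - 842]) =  [-842, - 782, - 569, - 314, - 266,-448/11, - 737/19 , - 53/2 , 178/15,42, 51 , 67,278,309, 471,655,795 , 887]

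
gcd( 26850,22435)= 5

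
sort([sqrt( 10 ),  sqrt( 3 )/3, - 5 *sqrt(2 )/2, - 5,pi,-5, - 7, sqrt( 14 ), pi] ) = [ - 7,-5, - 5, - 5 * sqrt( 2 )/2, sqrt( 3) /3, pi, pi, sqrt( 10),sqrt(14 )]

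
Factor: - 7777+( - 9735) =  - 17512= - 2^3*11^1*199^1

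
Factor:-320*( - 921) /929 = 2^6*3^1* 5^1 * 307^1*929^(-1 )= 294720/929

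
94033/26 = 3616  +  17/26 = 3616.65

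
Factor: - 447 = -3^1*149^1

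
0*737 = 0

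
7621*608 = 4633568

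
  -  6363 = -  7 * 909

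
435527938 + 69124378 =504652316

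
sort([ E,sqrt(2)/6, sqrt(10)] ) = [sqrt( 2)/6,E,sqrt( 10 )] 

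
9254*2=18508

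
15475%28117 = 15475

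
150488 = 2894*52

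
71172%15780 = 8052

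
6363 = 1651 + 4712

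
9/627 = 3/209=   0.01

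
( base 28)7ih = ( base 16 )1779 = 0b1011101111001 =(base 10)6009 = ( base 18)109F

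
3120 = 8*390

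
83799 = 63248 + 20551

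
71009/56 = 71009/56 = 1268.02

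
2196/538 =4 + 22/269 = 4.08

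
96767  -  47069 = 49698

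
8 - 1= 7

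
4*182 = 728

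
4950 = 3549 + 1401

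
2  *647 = 1294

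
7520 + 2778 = 10298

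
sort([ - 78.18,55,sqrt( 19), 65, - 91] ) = [ - 91, - 78.18, sqrt( 19),55, 65 ]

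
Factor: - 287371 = -7^1*61^1*673^1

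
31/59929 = 31/59929 = 0.00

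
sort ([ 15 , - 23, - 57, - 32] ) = [ - 57,-32, - 23, 15]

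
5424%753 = 153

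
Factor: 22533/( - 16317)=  - 3^( - 1) * 7^( - 1 )*29^1  =  - 29/21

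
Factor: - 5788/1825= - 2^2*5^(-2)*73^( - 1)*1447^1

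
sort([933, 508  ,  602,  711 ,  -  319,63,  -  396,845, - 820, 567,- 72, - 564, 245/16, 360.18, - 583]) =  [ - 820 , - 583 , - 564,-396, - 319, - 72, 245/16, 63 , 360.18 , 508, 567,602 , 711, 845, 933]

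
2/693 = 2/693 = 0.00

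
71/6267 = 71/6267 = 0.01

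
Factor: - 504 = - 2^3*3^2 * 7^1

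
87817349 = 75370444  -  - 12446905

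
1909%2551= 1909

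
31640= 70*452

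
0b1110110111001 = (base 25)C49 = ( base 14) 2AB7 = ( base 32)7dp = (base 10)7609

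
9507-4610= 4897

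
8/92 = 2/23 = 0.09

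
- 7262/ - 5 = 7262/5 = 1452.40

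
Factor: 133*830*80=8831200 = 2^5 * 5^2*7^1*19^1 * 83^1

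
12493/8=1561 + 5/8=1561.62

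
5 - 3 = 2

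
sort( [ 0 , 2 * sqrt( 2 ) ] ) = [ 0, 2* sqrt(2 )]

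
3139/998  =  3139/998 = 3.15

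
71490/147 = 23830/49= 486.33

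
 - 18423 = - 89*207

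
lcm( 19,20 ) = 380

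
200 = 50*4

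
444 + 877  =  1321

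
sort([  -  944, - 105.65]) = [ - 944 ,-105.65 ] 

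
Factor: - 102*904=-92208 = -2^4*3^1*17^1*113^1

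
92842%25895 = 15157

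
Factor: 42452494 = 2^1*7^1 * 3032321^1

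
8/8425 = 8/8425= 0.00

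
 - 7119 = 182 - 7301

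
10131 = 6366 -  - 3765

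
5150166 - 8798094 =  - 3647928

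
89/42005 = 89/42005 = 0.00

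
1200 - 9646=-8446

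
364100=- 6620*(-55)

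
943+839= 1782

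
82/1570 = 41/785 = 0.05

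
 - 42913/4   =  -10729+ 3/4 = - 10728.25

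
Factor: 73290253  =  73290253^1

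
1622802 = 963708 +659094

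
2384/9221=2384/9221 = 0.26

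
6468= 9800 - 3332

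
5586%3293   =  2293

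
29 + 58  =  87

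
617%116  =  37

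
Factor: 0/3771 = 0^1=0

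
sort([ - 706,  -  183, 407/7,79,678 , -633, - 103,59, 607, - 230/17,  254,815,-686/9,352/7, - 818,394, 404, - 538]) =[-818 , - 706, - 633, - 538, - 183, - 103,- 686/9, - 230/17, 352/7,407/7, 59,79,254,  394, 404,607, 678 , 815 ]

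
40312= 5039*8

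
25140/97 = 25140/97=259.18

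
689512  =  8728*79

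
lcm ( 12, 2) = 12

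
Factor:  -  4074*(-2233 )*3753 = 34141949226 = 2^1*3^4*7^2 * 11^1*29^1*97^1*139^1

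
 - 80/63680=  - 1/796 = - 0.00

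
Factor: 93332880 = 2^4 * 3^2*5^1*129629^1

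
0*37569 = 0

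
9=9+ 0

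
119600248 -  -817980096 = 937580344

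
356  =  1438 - 1082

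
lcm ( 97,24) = 2328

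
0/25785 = 0 = 0.00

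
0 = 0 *987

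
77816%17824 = 6520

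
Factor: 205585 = 5^1*41117^1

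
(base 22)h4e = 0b10000010001010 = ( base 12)49a2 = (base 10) 8330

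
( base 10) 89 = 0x59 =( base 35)2J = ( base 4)1121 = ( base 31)2r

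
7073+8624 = 15697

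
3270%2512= 758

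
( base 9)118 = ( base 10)98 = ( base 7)200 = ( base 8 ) 142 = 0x62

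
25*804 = 20100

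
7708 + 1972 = 9680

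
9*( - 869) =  - 7821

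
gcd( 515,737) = 1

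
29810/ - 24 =-1243 + 11/12 = - 1242.08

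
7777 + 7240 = 15017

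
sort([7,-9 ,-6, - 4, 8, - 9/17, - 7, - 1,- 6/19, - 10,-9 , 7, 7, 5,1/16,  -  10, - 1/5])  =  [-10,  -  10,- 9, - 9, - 7,-6, - 4,-1, - 9/17,  -  6/19, - 1/5, 1/16,5, 7, 7,7,8]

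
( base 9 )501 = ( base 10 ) 406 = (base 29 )e0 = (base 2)110010110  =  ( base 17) 16f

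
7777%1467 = 442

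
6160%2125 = 1910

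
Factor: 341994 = 2^1*3^1*56999^1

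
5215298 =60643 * 86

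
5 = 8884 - 8879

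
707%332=43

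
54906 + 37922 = 92828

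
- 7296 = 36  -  7332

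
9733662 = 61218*159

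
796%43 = 22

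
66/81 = 22/27 =0.81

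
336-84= 252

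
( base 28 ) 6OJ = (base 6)40551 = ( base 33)4VG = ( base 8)12423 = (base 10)5395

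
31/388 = 31/388 = 0.08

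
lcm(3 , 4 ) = 12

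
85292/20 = 4264+3/5 = 4264.60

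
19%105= 19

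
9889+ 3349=13238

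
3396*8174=27758904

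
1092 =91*12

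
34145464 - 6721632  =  27423832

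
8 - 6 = 2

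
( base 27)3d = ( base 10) 94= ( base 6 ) 234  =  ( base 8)136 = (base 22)46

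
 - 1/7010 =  - 1 + 7009/7010  =  - 0.00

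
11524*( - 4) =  - 46096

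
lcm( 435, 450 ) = 13050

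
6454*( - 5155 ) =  - 33270370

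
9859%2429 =143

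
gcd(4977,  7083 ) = 9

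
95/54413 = 95/54413 = 0.00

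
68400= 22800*3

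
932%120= 92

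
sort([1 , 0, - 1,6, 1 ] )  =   [ - 1 , 0, 1,1, 6 ]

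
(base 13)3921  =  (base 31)8EH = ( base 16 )1fcb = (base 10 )8139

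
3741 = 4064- 323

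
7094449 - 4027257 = 3067192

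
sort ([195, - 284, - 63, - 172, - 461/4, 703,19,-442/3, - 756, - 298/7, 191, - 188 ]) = [ - 756,-284, - 188, - 172, - 442/3, - 461/4,-63, - 298/7, 19, 191, 195,  703]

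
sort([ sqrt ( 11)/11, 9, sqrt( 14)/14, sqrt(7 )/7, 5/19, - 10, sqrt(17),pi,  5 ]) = [ - 10,5/19, sqrt(14)/14, sqrt(11) /11, sqrt(7)/7, pi,sqrt (17 ) , 5,9]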